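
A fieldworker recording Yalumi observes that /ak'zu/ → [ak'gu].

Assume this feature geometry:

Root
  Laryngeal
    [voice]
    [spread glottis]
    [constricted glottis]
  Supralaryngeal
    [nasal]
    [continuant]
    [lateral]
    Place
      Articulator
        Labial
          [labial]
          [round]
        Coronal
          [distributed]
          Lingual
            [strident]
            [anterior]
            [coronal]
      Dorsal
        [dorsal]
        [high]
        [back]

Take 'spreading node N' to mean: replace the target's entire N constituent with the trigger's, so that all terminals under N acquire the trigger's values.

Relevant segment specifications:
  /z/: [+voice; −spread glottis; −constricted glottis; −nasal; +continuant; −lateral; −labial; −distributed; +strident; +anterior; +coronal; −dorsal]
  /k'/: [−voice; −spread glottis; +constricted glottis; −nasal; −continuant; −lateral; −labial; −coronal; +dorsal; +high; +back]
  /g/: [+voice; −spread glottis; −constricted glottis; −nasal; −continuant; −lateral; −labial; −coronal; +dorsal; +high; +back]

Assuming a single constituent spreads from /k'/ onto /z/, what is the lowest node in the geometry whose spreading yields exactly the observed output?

Supralaryngeal

Comparing /z/ with its surface form [g], the features that change are [continuant], [coronal], [anterior], [distributed], [strident], [dorsal], [high], [back].
Tracing each changed feature up the tree, the paths first meet at Supralaryngeal; any lower node misses at least one of them.
Spreading Supralaryngeal from /k'/ overwrites each of those terminals with /k'/'s values, yielding exactly [g].
Since [constricted glottis], [voice] are preserved even though /k'/ disagrees there, no node above Supralaryngeal spread.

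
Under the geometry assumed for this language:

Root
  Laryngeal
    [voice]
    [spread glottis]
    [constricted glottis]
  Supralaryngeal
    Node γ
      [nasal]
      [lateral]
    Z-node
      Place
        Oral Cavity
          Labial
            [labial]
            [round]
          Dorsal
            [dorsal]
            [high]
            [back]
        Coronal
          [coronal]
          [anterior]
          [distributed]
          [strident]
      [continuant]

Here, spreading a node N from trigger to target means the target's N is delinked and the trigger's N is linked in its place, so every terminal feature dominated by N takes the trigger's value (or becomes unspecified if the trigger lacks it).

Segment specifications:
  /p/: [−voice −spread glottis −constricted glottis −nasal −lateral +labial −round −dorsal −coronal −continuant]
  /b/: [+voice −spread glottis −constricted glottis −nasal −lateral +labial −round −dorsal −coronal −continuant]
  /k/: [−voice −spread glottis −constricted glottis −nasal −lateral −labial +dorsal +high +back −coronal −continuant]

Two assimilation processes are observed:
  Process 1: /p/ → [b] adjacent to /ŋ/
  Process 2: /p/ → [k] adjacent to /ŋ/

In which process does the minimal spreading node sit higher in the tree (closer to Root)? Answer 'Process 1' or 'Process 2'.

Process 1

Process 1 alters [voice]; the lowest dominating node is [voice] (depth 2 from Root).
Process 2 alters [labial], [round], [dorsal], [high], [back]; the lowest common ancestor is Oral Cavity (depth 4 from Root).
Depth 2 < depth 4; Process 1 involves the structurally higher constituent [voice].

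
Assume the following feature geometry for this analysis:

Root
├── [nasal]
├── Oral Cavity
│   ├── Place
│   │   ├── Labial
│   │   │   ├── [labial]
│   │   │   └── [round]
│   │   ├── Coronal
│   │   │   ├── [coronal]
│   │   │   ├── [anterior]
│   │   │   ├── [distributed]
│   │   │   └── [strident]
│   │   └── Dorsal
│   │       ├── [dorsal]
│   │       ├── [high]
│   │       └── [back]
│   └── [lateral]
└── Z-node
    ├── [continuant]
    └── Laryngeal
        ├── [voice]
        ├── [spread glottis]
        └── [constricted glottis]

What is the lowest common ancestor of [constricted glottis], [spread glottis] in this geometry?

[constricted glottis]: Root > Z-node > Laryngeal > [constricted glottis].
[spread glottis] lies under Laryngeal (below Z-node).
These paths first converge at Laryngeal; no daughter of Laryngeal dominates all 2 features, so Laryngeal is the minimal constituent.

Laryngeal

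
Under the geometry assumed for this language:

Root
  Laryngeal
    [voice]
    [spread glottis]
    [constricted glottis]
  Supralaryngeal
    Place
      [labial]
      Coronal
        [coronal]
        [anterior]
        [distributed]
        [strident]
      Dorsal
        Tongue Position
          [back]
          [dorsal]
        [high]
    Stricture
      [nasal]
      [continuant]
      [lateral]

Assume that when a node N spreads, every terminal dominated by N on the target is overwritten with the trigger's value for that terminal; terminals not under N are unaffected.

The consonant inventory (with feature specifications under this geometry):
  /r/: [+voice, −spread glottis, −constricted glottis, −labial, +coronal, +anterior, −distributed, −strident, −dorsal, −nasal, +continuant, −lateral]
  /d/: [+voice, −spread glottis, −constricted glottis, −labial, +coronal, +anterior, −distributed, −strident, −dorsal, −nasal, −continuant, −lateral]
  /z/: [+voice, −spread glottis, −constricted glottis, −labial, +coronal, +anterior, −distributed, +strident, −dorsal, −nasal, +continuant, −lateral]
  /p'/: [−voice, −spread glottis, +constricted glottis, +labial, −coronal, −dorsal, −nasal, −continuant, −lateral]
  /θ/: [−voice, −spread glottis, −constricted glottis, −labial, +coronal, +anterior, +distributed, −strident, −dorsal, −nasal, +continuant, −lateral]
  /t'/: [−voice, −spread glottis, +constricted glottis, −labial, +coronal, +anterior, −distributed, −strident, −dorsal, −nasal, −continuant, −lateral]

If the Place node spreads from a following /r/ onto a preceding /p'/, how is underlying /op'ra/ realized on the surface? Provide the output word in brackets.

[ot'ra]

The Place node dominates the terminals [labial], [coronal], [anterior], [distributed], [strident], [back], [dorsal], [high].
After delinking /p'/'s Place and linking /r/'s, the affected terminals become [−labial], [+coronal], [+anterior], [−distributed], [−strident], [−dorsal]; [voice], [spread glottis], [constricted glottis], … (outside Place) are retained from /p'/.
This feature bundle is that of [t'], so /op'ra/ surfaces as [ot'ra].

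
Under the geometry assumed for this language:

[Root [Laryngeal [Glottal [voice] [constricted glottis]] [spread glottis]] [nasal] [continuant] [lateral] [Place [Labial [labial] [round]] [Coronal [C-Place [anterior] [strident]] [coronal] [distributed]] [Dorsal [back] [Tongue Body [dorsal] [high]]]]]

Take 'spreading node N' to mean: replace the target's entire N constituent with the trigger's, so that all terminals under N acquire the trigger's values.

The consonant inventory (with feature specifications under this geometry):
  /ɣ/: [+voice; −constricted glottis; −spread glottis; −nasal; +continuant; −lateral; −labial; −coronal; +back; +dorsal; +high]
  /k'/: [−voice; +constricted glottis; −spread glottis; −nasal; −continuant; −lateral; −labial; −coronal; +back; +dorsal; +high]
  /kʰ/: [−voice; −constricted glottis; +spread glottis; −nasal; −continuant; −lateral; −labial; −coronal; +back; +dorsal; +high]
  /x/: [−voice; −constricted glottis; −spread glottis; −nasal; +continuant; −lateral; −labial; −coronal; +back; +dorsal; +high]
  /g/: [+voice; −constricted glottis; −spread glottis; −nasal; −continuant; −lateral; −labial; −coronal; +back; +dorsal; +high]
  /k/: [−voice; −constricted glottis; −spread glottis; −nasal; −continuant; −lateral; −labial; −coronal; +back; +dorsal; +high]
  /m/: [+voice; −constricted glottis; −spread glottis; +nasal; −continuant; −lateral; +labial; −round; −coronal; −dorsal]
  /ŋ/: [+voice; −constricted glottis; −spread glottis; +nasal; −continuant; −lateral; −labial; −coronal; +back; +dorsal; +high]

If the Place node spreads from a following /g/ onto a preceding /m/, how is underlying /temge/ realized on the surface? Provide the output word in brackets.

[teŋge]

Terminals under Place in this geometry: [labial], [round], [anterior], [strident], [coronal], [distributed], [back], [dorsal], [high].
The target acquires /g/'s values for everything under Place — [−labial], [−coronal], [+back], [+dorsal], [+high] — while keeping its own [voice], [constricted glottis], [spread glottis], ….
The resulting bundle matches /ŋ/ in the inventory; substituting it for /m/ gives [teŋge].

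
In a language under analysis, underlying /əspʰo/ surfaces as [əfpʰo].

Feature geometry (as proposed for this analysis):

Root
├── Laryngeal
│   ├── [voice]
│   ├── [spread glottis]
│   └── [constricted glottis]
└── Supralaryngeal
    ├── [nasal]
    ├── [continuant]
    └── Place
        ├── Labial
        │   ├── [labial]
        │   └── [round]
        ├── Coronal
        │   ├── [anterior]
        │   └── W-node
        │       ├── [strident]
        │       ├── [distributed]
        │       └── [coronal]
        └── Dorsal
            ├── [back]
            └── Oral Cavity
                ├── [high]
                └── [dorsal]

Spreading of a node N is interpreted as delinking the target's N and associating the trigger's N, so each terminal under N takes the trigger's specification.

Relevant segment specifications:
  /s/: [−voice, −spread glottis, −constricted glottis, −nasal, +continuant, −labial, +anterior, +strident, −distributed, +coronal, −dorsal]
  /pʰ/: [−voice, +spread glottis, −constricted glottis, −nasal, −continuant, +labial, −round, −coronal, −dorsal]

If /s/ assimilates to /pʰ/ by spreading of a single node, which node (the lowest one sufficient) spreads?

/s/ and [f] differ in [labial], [round], [coronal], [anterior], [distributed], [strident]; every other specified feature is identical.
The smallest constituent containing every changed terminal is Place — each of its daughters lacks at least one of the affected features.
Spreading Place from /pʰ/ overwrites each of those terminals with /pʰ/'s values, yielding exactly [f].
[continuant] — on which /pʰ/ differs from /s/ — is unchanged, so neither Supralaryngeal nor anything higher can have spread; the constituent is no larger than Place.

Place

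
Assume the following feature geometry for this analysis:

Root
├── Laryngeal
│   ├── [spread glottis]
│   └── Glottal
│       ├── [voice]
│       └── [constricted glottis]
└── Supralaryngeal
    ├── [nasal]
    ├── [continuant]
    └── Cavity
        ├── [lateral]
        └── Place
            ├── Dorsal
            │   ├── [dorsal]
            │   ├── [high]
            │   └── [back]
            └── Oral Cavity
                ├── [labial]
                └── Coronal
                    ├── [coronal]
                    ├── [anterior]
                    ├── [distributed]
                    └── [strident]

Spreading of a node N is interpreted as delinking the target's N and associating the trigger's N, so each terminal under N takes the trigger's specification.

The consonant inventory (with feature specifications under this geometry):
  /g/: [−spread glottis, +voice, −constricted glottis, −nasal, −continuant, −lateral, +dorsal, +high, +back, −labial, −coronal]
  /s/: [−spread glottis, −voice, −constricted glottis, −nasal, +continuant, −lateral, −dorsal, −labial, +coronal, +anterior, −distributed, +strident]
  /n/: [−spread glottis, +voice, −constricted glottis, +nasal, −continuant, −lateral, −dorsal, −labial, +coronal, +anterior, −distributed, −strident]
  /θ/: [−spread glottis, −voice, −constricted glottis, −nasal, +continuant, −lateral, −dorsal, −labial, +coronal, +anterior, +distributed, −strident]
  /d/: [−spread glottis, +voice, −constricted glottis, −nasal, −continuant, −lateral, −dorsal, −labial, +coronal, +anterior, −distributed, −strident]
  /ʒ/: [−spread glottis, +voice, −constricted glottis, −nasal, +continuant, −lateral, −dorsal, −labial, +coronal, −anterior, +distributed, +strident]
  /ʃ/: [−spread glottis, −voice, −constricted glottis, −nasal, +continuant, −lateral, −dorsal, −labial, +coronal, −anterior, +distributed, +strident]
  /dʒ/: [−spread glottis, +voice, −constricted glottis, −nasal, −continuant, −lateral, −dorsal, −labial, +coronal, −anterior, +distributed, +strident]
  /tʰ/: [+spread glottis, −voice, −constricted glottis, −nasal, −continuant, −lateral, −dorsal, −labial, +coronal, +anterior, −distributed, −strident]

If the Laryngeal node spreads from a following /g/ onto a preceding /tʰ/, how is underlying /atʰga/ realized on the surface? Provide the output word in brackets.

[adga]

Laryngeal immediately or transitively dominates [spread glottis], [voice], [constricted glottis].
The target acquires /g/'s values for everything under Laryngeal — [−spread glottis], [+voice], [−constricted glottis] — while keeping its own [nasal], [continuant], [lateral], ….
This feature bundle is that of [d], so /atʰga/ surfaces as [adga].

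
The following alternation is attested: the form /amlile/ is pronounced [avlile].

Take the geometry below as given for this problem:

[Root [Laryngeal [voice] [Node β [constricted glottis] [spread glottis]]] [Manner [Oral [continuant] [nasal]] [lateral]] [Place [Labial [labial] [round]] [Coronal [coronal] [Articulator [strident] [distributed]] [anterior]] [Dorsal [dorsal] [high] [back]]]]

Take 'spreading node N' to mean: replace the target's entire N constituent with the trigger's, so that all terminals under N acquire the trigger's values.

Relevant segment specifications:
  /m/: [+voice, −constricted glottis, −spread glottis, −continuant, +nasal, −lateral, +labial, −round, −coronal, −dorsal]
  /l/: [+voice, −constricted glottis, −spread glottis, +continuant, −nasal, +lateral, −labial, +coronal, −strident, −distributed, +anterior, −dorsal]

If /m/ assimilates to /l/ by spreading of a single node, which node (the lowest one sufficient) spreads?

Oral

Feature comparison: [nasal], [continuant] differ between /m/ and [v]; the remaining terminals match.
The smallest constituent containing every changed terminal is Oral — each of its daughters lacks at least one of the affected features.
If Oral spreads, every terminal under it takes /l/'s value, producing [v] as observed.
Since [lateral] is preserved even though /l/ disagrees there, no node above Oral spread.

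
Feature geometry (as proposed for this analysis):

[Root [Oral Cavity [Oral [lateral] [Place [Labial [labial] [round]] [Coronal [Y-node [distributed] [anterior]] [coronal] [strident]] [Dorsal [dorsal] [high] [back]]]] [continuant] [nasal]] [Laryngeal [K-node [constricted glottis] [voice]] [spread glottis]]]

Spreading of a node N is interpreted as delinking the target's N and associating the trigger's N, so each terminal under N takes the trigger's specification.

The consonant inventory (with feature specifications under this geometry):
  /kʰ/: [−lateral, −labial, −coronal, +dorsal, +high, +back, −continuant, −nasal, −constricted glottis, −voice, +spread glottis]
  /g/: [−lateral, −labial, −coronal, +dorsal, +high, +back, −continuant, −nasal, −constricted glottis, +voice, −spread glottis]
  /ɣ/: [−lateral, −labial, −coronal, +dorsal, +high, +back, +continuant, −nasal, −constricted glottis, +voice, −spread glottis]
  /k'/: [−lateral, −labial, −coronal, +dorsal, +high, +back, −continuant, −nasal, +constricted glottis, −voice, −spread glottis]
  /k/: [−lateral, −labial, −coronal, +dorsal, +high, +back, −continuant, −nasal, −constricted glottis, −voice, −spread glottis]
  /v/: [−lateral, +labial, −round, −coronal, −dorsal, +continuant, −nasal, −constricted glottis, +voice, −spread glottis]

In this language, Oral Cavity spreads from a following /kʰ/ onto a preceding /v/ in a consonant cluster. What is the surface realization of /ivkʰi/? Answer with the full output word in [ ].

[igkʰi]

Oral Cavity immediately or transitively dominates [lateral], [labial], [round], [distributed], [anterior], [coronal], [strident], [dorsal], [high], [back], [continuant], [nasal].
Spreading Oral Cavity from /kʰ/ onto /v/ replaces those values with /kʰ/'s: [−lateral], [−labial], [−coronal], [+dorsal], [+high], [+back], [−continuant], [−nasal]. Features outside Oral Cavity ([constricted glottis], [voice], [spread glottis]) stay as in /v/.
Among the inventory, only /g/ has exactly this specification, giving the surface form [igkʰi].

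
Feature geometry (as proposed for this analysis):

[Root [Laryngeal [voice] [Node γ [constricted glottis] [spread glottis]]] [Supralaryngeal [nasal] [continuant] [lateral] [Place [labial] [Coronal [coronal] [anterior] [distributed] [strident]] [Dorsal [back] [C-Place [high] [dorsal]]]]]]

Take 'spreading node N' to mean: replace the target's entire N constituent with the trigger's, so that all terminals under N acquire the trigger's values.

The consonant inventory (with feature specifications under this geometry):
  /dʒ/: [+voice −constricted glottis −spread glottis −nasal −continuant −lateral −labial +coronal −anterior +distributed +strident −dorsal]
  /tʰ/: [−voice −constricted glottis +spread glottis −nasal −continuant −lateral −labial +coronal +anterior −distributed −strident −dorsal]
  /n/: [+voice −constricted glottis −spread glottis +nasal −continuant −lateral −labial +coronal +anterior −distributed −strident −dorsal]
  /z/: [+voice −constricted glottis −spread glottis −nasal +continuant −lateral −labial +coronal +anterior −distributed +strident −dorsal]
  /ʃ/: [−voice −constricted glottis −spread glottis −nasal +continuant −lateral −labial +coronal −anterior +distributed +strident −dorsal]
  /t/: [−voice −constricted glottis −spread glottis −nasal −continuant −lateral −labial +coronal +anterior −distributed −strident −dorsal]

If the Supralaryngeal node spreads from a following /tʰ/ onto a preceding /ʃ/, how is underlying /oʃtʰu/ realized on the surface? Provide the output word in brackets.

The Supralaryngeal node dominates the terminals [nasal], [continuant], [lateral], [labial], [coronal], [anterior], [distributed], [strident], [back], [high], [dorsal].
Spreading Supralaryngeal from /tʰ/ onto /ʃ/ replaces those values with /tʰ/'s: [−nasal], [−continuant], [−lateral], [−labial], [+coronal], [+anterior], [−distributed], [−strident], [−dorsal]. Features outside Supralaryngeal ([voice], [constricted glottis], [spread glottis]) stay as in /ʃ/.
The resulting bundle matches /t/ in the inventory; substituting it for /ʃ/ gives [ottʰu].

[ottʰu]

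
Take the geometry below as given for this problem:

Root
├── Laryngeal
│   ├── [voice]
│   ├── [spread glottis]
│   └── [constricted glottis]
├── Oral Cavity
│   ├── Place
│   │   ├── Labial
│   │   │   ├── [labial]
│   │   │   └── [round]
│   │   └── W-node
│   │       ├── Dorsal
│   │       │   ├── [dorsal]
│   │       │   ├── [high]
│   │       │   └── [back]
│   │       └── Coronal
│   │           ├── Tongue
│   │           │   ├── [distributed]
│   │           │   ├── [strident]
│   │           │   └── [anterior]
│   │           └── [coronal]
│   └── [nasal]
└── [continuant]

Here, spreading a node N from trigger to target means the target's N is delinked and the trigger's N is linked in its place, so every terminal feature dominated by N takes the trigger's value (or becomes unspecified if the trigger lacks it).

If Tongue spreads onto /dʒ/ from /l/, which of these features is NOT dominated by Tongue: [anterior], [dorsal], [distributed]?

[dorsal]

Under this geometry, Tongue contains [distributed], [strident], [anterior].
Of the listed options, [distributed], [anterior] are among these and would be overwritten by spreading Tongue.
[dorsal] is not within the Tongue subtree (it hangs from Dorsal), so /dʒ/'s [dorsal] value survives.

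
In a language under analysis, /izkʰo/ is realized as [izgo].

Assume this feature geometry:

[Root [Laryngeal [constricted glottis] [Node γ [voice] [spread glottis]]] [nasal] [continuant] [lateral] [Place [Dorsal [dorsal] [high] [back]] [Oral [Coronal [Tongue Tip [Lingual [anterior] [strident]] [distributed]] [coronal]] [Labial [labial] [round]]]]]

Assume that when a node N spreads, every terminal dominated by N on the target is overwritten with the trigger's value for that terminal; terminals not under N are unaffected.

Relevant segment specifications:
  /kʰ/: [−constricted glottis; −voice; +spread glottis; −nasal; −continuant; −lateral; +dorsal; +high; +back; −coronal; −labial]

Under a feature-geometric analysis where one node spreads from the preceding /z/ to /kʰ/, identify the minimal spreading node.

/kʰ/ and [g] differ in [voice], [spread glottis]; every other specified feature is identical.
The smallest constituent containing every changed terminal is Node γ — each of its daughters lacks at least one of the affected features.
If Node γ spreads, every terminal under it takes /z/'s value, producing [g] as observed.
[continuant], [dorsal] stay as in /kʰ/ although /z/ differs there, so no node dominating them spread; among the remaining candidates Node γ is the lowest that derives the output.

Node γ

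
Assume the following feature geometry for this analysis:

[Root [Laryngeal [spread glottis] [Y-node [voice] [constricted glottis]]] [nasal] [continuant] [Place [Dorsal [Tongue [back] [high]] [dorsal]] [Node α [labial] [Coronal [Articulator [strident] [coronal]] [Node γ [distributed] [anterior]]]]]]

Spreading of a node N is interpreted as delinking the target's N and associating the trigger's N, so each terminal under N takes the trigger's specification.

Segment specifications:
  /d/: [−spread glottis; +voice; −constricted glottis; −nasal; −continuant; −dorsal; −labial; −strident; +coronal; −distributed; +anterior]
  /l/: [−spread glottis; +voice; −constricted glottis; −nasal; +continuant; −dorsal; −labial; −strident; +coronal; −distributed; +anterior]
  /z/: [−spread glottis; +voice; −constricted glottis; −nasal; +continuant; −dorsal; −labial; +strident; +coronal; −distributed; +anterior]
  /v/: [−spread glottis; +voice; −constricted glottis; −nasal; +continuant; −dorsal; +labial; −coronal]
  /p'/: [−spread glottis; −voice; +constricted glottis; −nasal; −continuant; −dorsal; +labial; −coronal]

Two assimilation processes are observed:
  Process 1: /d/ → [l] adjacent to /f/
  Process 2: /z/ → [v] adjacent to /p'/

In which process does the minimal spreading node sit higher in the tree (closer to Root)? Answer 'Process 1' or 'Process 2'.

Process 1 alters [continuant]; the lowest dominating node is [continuant] (depth 1 from Root).
Process 2 alters [labial], [coronal], [anterior], [distributed], [strident]; the lowest common ancestor is Node α (depth 2 from Root).
[continuant] (depth 1) sits above Node α (depth 2), making Process 1 the one with the higher spreading node.

Process 1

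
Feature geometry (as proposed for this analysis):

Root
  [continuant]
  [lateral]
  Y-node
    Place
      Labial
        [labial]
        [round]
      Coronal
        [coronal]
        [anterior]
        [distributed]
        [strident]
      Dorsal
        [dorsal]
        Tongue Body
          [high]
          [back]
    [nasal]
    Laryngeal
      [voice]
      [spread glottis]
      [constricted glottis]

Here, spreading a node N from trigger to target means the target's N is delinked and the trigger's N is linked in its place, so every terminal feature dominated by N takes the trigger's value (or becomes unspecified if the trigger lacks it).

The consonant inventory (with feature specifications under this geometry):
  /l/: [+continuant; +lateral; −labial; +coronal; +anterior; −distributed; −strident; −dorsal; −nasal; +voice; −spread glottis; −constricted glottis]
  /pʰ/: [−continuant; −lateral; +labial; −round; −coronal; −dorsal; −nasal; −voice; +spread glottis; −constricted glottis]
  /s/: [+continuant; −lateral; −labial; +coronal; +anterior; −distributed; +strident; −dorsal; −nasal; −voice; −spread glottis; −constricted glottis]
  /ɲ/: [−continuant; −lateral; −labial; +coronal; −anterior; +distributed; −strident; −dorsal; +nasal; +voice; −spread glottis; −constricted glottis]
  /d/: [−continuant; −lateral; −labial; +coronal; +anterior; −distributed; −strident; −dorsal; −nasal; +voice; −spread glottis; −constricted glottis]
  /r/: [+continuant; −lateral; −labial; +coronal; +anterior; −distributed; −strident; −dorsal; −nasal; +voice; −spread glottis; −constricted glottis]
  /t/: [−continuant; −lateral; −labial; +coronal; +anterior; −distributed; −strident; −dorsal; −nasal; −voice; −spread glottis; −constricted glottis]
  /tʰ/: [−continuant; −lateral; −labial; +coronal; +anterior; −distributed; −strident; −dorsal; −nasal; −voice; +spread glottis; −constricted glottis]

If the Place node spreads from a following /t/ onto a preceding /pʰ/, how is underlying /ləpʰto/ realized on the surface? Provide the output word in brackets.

The Place node dominates the terminals [labial], [round], [coronal], [anterior], [distributed], [strident], [dorsal], [high], [back].
Spreading Place from /t/ onto /pʰ/ replaces those values with /t/'s: [−labial], [+coronal], [+anterior], [−distributed], [−strident], [−dorsal]. Features outside Place ([continuant], [lateral], [nasal], …) stay as in /pʰ/.
This feature bundle is that of [tʰ], so /ləpʰto/ surfaces as [lətʰto].

[lətʰto]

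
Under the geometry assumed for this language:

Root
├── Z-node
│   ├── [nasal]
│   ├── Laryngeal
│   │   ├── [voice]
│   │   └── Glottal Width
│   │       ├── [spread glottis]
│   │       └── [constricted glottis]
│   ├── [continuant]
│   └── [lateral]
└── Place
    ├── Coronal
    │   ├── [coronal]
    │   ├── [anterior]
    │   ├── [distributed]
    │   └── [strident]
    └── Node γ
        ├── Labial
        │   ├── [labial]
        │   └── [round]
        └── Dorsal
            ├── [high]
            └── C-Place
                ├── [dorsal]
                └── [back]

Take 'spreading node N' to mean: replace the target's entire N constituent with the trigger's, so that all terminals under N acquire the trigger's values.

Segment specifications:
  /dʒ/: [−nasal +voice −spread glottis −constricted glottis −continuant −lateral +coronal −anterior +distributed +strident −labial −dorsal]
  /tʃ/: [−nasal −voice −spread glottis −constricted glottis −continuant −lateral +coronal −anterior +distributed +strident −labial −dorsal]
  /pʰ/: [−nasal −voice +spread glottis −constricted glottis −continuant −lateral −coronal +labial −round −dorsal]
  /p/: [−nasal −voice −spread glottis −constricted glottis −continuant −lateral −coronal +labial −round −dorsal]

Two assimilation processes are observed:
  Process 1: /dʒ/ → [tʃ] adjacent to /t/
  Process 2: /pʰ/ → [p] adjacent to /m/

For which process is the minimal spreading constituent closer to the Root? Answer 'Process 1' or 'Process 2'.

Process 1: the feature that changes is [voice]; the minimal node is [voice] (depth 3).
Process 2: the feature that changes is [spread glottis]; the minimal node is [spread glottis] (depth 4).
[voice] (depth 3) sits above [spread glottis] (depth 4), making Process 1 the one with the higher spreading node.

Process 1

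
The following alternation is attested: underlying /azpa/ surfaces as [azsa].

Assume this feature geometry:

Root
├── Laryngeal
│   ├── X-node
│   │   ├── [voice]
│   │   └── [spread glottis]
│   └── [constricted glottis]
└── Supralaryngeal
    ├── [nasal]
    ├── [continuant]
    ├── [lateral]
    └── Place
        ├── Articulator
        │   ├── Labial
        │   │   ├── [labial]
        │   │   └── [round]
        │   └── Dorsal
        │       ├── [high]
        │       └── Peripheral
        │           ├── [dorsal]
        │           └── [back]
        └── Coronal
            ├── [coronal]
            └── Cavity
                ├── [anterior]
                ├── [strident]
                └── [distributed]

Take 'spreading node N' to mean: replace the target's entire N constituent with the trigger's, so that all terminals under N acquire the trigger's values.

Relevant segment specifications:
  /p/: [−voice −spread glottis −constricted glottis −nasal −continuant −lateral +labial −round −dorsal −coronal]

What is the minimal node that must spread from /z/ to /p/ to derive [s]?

Feature comparison: [continuant], [labial], [round], [coronal], [anterior], [distributed], [strident] differ between /p/ and [s]; the remaining terminals match.
The smallest constituent containing every changed terminal is Supralaryngeal — each of its daughters lacks at least one of the affected features.
Spreading Supralaryngeal from /z/ overwrites each of those terminals with /z/'s values, yielding exactly [s].
[voice] — on which /z/ differs from /p/ — is unchanged, so Root cannot have spread; the constituent is no larger than Supralaryngeal.

Supralaryngeal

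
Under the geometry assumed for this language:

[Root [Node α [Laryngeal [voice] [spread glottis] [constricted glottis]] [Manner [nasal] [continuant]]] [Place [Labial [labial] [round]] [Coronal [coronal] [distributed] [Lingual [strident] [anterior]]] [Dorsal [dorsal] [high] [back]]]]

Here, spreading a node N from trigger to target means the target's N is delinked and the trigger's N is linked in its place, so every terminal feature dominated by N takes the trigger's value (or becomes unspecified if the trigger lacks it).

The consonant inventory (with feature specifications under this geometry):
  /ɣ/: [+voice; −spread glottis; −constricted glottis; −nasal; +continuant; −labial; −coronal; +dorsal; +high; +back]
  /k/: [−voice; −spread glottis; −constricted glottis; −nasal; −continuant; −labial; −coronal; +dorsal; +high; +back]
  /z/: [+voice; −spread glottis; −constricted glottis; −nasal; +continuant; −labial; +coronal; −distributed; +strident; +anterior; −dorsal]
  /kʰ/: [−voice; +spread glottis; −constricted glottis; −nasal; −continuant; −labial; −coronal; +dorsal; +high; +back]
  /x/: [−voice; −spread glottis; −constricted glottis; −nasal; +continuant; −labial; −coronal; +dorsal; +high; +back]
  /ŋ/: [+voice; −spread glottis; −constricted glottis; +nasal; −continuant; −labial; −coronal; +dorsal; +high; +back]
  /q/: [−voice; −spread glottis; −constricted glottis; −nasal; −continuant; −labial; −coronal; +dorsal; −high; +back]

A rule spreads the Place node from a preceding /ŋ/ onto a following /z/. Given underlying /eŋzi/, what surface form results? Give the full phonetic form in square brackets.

Place immediately or transitively dominates [labial], [round], [coronal], [distributed], [strident], [anterior], [dorsal], [high], [back].
Spreading Place from /ŋ/ onto /z/ replaces those values with /ŋ/'s: [−labial], [−coronal], [+dorsal], [+high], [+back]. Features outside Place ([voice], [spread glottis], [constricted glottis], …) stay as in /z/.
This feature bundle is that of [ɣ], so /eŋzi/ surfaces as [eŋɣi].

[eŋɣi]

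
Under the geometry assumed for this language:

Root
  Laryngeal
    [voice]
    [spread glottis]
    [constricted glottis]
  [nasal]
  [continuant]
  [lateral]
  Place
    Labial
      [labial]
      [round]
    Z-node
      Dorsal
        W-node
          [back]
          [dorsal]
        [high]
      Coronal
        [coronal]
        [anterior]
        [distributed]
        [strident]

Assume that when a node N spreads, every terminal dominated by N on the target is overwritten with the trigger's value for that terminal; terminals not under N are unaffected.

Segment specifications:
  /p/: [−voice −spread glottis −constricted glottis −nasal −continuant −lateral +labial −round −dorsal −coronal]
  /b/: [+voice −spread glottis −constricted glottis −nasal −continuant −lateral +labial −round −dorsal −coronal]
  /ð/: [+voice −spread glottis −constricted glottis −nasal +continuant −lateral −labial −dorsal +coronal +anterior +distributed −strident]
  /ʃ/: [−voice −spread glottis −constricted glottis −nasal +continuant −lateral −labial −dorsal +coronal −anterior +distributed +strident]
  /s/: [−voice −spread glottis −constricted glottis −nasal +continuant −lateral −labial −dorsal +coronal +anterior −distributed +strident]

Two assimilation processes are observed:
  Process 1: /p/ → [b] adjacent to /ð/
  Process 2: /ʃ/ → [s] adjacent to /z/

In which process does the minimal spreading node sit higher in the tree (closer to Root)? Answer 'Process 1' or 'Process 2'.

Process 1

Process 1 alters [voice]; the lowest dominating node is [voice] (depth 2 from Root).
Process 2 alters [anterior], [distributed]; the lowest common ancestor is Coronal (depth 3 from Root).
[voice] (depth 2) sits above Coronal (depth 3), making Process 1 the one with the higher spreading node.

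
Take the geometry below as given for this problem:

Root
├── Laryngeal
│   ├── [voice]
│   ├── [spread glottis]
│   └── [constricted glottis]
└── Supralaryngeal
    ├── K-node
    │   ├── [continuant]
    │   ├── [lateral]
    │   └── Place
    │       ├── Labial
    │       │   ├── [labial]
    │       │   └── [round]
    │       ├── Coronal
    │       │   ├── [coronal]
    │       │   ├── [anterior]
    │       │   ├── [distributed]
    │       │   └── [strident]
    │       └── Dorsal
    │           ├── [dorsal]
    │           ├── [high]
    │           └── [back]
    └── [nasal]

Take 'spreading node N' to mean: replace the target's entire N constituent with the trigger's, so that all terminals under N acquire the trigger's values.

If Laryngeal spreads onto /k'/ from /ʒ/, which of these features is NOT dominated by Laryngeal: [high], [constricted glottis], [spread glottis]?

Laryngeal dominates exactly [voice], [spread glottis], [constricted glottis].
[spread glottis], [constricted glottis] all lie under Laryngeal, so they are overwritten when Laryngeal spreads.
[high] attaches under Dorsal, not under Laryngeal, so /k'/ retains its own value for [high].

[high]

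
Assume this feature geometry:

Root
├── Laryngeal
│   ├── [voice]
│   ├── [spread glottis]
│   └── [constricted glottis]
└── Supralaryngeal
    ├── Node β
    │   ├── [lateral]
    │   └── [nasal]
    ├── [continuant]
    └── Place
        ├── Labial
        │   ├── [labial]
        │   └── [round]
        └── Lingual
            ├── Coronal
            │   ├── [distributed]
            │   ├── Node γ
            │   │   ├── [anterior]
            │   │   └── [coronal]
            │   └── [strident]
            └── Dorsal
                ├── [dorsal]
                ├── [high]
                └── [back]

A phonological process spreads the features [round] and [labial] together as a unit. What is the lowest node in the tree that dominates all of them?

[round]: Root ▹ Supralaryngeal ▹ Place ▹ Labial ▹ [round].
[labial] lies under Labial (below Supralaryngeal).
The listed terminals split across distinct daughters of Labial, so Labial itself is the smallest node containing them all.

Labial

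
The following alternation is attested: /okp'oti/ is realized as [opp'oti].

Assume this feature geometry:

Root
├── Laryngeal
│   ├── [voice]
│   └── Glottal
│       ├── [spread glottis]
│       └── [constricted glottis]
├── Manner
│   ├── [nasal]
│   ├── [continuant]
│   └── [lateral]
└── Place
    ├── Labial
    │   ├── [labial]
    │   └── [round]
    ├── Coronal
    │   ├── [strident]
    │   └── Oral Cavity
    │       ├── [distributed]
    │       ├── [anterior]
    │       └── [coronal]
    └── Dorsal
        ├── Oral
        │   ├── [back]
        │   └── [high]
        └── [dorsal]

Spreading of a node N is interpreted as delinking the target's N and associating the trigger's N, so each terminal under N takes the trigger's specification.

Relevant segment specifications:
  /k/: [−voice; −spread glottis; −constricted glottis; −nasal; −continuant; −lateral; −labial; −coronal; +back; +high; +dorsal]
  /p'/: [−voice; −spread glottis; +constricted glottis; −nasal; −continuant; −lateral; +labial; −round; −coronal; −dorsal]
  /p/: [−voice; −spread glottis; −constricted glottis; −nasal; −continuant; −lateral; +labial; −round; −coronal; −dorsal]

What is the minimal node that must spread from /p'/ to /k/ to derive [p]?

Place

Feature comparison: [labial], [round], [dorsal], [high], [back] differ between /k/ and [p]; the remaining terminals match.
These terminals are all dominated by Place, and no proper subconstituent of Place covers them all; Place is their lowest common ancestor.
If Place spreads, every terminal under it takes /p'/'s value, producing [p] as observed.
[constricted glottis] — on which /p'/ differs from /k/ — is unchanged, so Root cannot have spread; the constituent is no larger than Place.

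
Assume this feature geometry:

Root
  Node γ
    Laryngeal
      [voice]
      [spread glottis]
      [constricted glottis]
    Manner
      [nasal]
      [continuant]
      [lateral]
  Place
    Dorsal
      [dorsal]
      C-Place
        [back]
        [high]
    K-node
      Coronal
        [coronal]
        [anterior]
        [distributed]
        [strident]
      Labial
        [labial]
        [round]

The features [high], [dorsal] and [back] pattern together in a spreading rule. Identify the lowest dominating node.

Dorsal

[high] is immediately dominated by C-Place.
[dorsal] is immediately dominated by Dorsal.
[back] is immediately dominated by C-Place.
The listed terminals split across distinct daughters of Dorsal, so Dorsal itself is the smallest node containing them all.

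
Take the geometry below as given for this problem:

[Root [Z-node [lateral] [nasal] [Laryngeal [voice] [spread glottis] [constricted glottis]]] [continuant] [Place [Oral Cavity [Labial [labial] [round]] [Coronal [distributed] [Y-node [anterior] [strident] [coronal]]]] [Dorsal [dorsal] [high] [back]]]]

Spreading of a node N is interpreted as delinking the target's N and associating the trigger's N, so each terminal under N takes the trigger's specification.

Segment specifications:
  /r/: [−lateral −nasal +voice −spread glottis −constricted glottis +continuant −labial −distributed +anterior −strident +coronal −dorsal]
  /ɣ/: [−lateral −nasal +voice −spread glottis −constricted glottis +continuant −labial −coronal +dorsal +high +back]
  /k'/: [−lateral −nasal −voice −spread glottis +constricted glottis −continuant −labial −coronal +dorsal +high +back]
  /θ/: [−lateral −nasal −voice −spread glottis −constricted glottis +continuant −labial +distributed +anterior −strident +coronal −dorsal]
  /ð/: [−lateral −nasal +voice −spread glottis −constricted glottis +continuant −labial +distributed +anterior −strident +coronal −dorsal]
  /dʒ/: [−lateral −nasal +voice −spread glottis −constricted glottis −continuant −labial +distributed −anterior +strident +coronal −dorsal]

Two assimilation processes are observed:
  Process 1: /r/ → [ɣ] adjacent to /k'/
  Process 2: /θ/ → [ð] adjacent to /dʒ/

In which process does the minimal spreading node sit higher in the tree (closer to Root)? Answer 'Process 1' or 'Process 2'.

Process 1

Process 1 alters [coronal], [anterior], [distributed], [strident], [dorsal], [high], [back]; the lowest common ancestor is Place (depth 1 from Root).
Process 2: the feature that changes is [voice]; the minimal node is [voice] (depth 3).
Place (depth 1) sits above [voice] (depth 3), making Process 1 the one with the higher spreading node.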